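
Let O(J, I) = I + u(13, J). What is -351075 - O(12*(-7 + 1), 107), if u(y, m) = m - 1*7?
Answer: -351103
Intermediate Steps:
u(y, m) = -7 + m (u(y, m) = m - 7 = -7 + m)
O(J, I) = -7 + I + J (O(J, I) = I + (-7 + J) = -7 + I + J)
-351075 - O(12*(-7 + 1), 107) = -351075 - (-7 + 107 + 12*(-7 + 1)) = -351075 - (-7 + 107 + 12*(-6)) = -351075 - (-7 + 107 - 72) = -351075 - 1*28 = -351075 - 28 = -351103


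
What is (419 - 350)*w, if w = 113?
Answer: 7797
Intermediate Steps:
(419 - 350)*w = (419 - 350)*113 = 69*113 = 7797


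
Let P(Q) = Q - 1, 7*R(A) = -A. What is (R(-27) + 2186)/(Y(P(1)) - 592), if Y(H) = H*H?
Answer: -15329/4144 ≈ -3.6991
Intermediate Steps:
R(A) = -A/7 (R(A) = (-A)/7 = -A/7)
P(Q) = -1 + Q
Y(H) = H²
(R(-27) + 2186)/(Y(P(1)) - 592) = (-⅐*(-27) + 2186)/((-1 + 1)² - 592) = (27/7 + 2186)/(0² - 592) = 15329/(7*(0 - 592)) = (15329/7)/(-592) = (15329/7)*(-1/592) = -15329/4144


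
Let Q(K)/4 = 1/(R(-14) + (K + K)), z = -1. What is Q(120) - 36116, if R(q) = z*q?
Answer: -4586730/127 ≈ -36116.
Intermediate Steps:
R(q) = -q
Q(K) = 4/(14 + 2*K) (Q(K) = 4/(-1*(-14) + (K + K)) = 4/(14 + 2*K))
Q(120) - 36116 = 2/(7 + 120) - 36116 = 2/127 - 36116 = -4586730/127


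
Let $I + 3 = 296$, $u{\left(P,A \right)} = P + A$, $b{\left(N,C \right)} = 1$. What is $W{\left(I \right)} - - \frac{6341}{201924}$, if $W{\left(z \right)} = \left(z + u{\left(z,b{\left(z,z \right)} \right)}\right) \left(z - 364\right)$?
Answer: $- \frac{8415580207}{201924} \approx -41677.0$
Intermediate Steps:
$u{\left(P,A \right)} = A + P$
$I = 293$ ($I = -3 + 296 = 293$)
$W{\left(z \right)} = \left(1 + 2 z\right) \left(-364 + z\right)$ ($W{\left(z \right)} = \left(z + \left(1 + z\right)\right) \left(z - 364\right) = \left(1 + 2 z\right) \left(-364 + z\right)$)
$W{\left(I \right)} - - \frac{6341}{201924} = \left(-364 - 213011 + 2 \cdot 293^{2}\right) - - \frac{6341}{201924} = \left(-364 - 213011 + 2 \cdot 85849\right) - \left(-6341\right) \frac{1}{201924} = \left(-364 - 213011 + 171698\right) - - \frac{6341}{201924} = -41677 + \frac{6341}{201924} = - \frac{8415580207}{201924}$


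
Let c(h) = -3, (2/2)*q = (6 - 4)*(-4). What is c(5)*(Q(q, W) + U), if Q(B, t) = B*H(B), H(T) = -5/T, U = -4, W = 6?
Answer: 27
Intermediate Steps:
q = -8 (q = (6 - 4)*(-4) = 2*(-4) = -8)
Q(B, t) = -5 (Q(B, t) = B*(-5/B) = -5)
c(5)*(Q(q, W) + U) = -3*(-5 - 4) = -3*(-9) = 27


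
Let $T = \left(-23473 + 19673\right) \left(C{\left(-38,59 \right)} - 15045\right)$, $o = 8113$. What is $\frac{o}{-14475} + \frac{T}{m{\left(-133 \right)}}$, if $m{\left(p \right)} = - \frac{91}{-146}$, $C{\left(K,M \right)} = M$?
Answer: $\frac{120348519041717}{1317225} \approx 9.1365 \cdot 10^{7}$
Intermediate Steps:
$m{\left(p \right)} = \frac{91}{146}$ ($m{\left(p \right)} = \left(-91\right) \left(- \frac{1}{146}\right) = \frac{91}{146}$)
$T = 56946800$ ($T = \left(-23473 + 19673\right) \left(59 - 15045\right) = \left(-3800\right) \left(-14986\right) = 56946800$)
$\frac{o}{-14475} + \frac{T}{m{\left(-133 \right)}} = \frac{8113}{-14475} + \frac{56946800}{\frac{91}{146}} = 8113 \left(- \frac{1}{14475}\right) + 56946800 \cdot \frac{146}{91} = - \frac{8113}{14475} + \frac{8314232800}{91} = \frac{120348519041717}{1317225}$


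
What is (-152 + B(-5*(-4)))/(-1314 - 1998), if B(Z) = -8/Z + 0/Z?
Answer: 127/2760 ≈ 0.046014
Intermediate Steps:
B(Z) = -8/Z (B(Z) = -8/Z + 0 = -8/Z)
(-152 + B(-5*(-4)))/(-1314 - 1998) = (-152 - 8/((-5*(-4))))/(-1314 - 1998) = (-152 - 8/20)/(-3312) = (-152 - 8*1/20)*(-1/3312) = (-152 - ⅖)*(-1/3312) = -762/5*(-1/3312) = 127/2760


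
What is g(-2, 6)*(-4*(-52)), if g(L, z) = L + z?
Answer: 832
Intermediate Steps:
g(-2, 6)*(-4*(-52)) = (-2 + 6)*(-4*(-52)) = 4*208 = 832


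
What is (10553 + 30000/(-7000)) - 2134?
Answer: 58903/7 ≈ 8414.7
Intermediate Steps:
(10553 + 30000/(-7000)) - 2134 = (10553 + 30000*(-1/7000)) - 2134 = (10553 - 30/7) - 2134 = 73841/7 - 2134 = 58903/7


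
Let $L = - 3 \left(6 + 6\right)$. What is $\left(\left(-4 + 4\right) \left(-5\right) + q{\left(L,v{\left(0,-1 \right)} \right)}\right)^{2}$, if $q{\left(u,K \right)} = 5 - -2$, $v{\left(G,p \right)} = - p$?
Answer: $49$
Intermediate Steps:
$L = -36$ ($L = \left(-3\right) 12 = -36$)
$q{\left(u,K \right)} = 7$ ($q{\left(u,K \right)} = 5 + 2 = 7$)
$\left(\left(-4 + 4\right) \left(-5\right) + q{\left(L,v{\left(0,-1 \right)} \right)}\right)^{2} = \left(\left(-4 + 4\right) \left(-5\right) + 7\right)^{2} = \left(0 \left(-5\right) + 7\right)^{2} = \left(0 + 7\right)^{2} = 7^{2} = 49$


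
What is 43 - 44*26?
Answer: -1101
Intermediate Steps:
43 - 44*26 = 43 - 1144 = -1101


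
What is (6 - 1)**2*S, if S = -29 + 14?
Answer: -375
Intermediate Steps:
S = -15
(6 - 1)**2*S = (6 - 1)**2*(-15) = 5**2*(-15) = 25*(-15) = -375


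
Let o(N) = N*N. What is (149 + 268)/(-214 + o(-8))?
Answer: -139/50 ≈ -2.7800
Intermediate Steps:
o(N) = N**2
(149 + 268)/(-214 + o(-8)) = (149 + 268)/(-214 + (-8)**2) = 417/(-214 + 64) = 417/(-150) = 417*(-1/150) = -139/50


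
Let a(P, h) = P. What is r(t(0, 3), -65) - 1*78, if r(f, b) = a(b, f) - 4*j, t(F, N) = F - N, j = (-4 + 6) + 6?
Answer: -175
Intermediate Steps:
j = 8 (j = 2 + 6 = 8)
r(f, b) = -32 + b (r(f, b) = b - 4*8 = b - 32 = -32 + b)
r(t(0, 3), -65) - 1*78 = (-32 - 65) - 1*78 = -97 - 78 = -175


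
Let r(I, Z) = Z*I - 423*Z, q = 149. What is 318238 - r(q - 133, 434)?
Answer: 494876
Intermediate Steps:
r(I, Z) = -423*Z + I*Z (r(I, Z) = I*Z - 423*Z = -423*Z + I*Z)
318238 - r(q - 133, 434) = 318238 - 434*(-423 + (149 - 133)) = 318238 - 434*(-423 + 16) = 318238 - 434*(-407) = 318238 - 1*(-176638) = 318238 + 176638 = 494876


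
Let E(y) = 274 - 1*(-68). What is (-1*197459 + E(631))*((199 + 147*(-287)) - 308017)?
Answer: 68992329819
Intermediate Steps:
E(y) = 342 (E(y) = 274 + 68 = 342)
(-1*197459 + E(631))*((199 + 147*(-287)) - 308017) = (-1*197459 + 342)*((199 + 147*(-287)) - 308017) = (-197459 + 342)*((199 - 42189) - 308017) = -197117*(-41990 - 308017) = -197117*(-350007) = 68992329819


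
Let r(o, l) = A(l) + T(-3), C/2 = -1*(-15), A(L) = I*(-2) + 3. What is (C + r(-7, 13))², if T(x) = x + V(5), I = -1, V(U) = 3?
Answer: 1225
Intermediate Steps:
T(x) = 3 + x (T(x) = x + 3 = 3 + x)
A(L) = 5 (A(L) = -1*(-2) + 3 = 2 + 3 = 5)
C = 30 (C = 2*(-1*(-15)) = 2*15 = 30)
r(o, l) = 5 (r(o, l) = 5 + (3 - 3) = 5 + 0 = 5)
(C + r(-7, 13))² = (30 + 5)² = 35² = 1225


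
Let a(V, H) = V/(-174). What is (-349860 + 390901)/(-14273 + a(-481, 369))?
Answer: -7141134/2483021 ≈ -2.8760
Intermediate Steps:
a(V, H) = -V/174 (a(V, H) = V*(-1/174) = -V/174)
(-349860 + 390901)/(-14273 + a(-481, 369)) = (-349860 + 390901)/(-14273 - 1/174*(-481)) = 41041/(-14273 + 481/174) = 41041/(-2483021/174) = 41041*(-174/2483021) = -7141134/2483021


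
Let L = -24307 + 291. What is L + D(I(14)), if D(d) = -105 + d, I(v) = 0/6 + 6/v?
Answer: -168844/7 ≈ -24121.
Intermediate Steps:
L = -24016
I(v) = 6/v (I(v) = 0*(⅙) + 6/v = 0 + 6/v = 6/v)
L + D(I(14)) = -24016 + (-105 + 6/14) = -24016 + (-105 + 6*(1/14)) = -24016 + (-105 + 3/7) = -24016 - 732/7 = -168844/7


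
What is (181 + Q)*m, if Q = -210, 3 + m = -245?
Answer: 7192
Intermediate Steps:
m = -248 (m = -3 - 245 = -248)
(181 + Q)*m = (181 - 210)*(-248) = -29*(-248) = 7192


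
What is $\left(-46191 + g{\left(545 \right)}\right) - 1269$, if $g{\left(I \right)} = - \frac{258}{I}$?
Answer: $- \frac{25865958}{545} \approx -47461.0$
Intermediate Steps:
$\left(-46191 + g{\left(545 \right)}\right) - 1269 = \left(-46191 - \frac{258}{545}\right) - 1269 = - \frac{25174353}{545} - 1269 = - \frac{25865958}{545}$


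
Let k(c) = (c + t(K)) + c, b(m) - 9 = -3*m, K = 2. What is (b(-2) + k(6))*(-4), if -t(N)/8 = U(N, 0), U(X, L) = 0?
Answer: -108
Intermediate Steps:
t(N) = 0 (t(N) = -8*0 = 0)
b(m) = 9 - 3*m
k(c) = 2*c (k(c) = (c + 0) + c = c + c = 2*c)
(b(-2) + k(6))*(-4) = ((9 - 3*(-2)) + 2*6)*(-4) = ((9 + 6) + 12)*(-4) = (15 + 12)*(-4) = 27*(-4) = -108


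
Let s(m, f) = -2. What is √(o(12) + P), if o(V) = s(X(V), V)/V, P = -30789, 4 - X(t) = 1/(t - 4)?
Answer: I*√1108410/6 ≈ 175.47*I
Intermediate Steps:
X(t) = 4 - 1/(-4 + t) (X(t) = 4 - 1/(t - 4) = 4 - 1/(-4 + t))
o(V) = -2/V
√(o(12) + P) = √(-2/12 - 30789) = √(-2*1/12 - 30789) = √(-⅙ - 30789) = √(-184735/6) = I*√1108410/6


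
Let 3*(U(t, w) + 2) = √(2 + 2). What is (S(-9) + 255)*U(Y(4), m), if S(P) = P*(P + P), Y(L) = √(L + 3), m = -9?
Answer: -556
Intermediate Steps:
Y(L) = √(3 + L)
U(t, w) = -4/3 (U(t, w) = -2 + √(2 + 2)/3 = -2 + √4/3 = -2 + (⅓)*2 = -2 + ⅔ = -4/3)
S(P) = 2*P² (S(P) = P*(2*P) = 2*P²)
(S(-9) + 255)*U(Y(4), m) = (2*(-9)² + 255)*(-4/3) = (2*81 + 255)*(-4/3) = (162 + 255)*(-4/3) = 417*(-4/3) = -556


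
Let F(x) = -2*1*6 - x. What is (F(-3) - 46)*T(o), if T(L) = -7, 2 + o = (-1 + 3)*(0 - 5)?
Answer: 385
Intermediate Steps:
F(x) = -12 - x (F(x) = -2*6 - x = -12 - x)
o = -12 (o = -2 + (-1 + 3)*(0 - 5) = -2 + 2*(-5) = -2 - 10 = -12)
(F(-3) - 46)*T(o) = ((-12 - 1*(-3)) - 46)*(-7) = ((-12 + 3) - 46)*(-7) = (-9 - 46)*(-7) = -55*(-7) = 385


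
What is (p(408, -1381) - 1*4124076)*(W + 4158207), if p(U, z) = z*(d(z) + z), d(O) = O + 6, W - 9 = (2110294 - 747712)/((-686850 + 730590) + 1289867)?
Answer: -1763667707299799760/1333607 ≈ -1.3225e+12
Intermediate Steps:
W = 13365045/1333607 (W = 9 + (2110294 - 747712)/((-686850 + 730590) + 1289867) = 9 + 1362582/(43740 + 1289867) = 9 + 1362582/1333607 = 13365045/1333607 ≈ 10.022)
d(O) = 6 + O
p(U, z) = z*(6 + 2*z) (p(U, z) = z*((6 + z) + z) = z*(6 + 2*z))
(p(408, -1381) - 1*4124076)*(W + 4158207) = (2*(-1381)*(3 - 1381) - 1*4124076)*(13365045/1333607 + 4158207) = (2*(-1381)*(-1378) - 4124076)*(5545427327694/1333607) = (3806036 - 4124076)*(5545427327694/1333607) = -318040*5545427327694/1333607 = -1763667707299799760/1333607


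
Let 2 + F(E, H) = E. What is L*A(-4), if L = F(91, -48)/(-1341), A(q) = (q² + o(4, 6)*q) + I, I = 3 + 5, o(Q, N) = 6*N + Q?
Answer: 12104/1341 ≈ 9.0261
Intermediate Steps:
F(E, H) = -2 + E
o(Q, N) = Q + 6*N
I = 8
A(q) = 8 + q² + 40*q (A(q) = (q² + (4 + 6*6)*q) + 8 = (q² + (4 + 36)*q) + 8 = (q² + 40*q) + 8 = 8 + q² + 40*q)
L = -89/1341 (L = (-2 + 91)/(-1341) = 89*(-1/1341) = -89/1341 ≈ -0.066368)
L*A(-4) = -89*(8 + (-4)² + 40*(-4))/1341 = -89*(8 + 16 - 160)/1341 = -89/1341*(-136) = 12104/1341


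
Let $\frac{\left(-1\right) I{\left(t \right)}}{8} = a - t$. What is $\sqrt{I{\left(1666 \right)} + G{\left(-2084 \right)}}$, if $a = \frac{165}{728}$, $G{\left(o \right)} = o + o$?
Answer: $\frac{\sqrt{75838945}}{91} \approx 95.698$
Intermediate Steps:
$G{\left(o \right)} = 2 o$
$a = \frac{165}{728}$ ($a = 165 \cdot \frac{1}{728} = \frac{165}{728} \approx 0.22665$)
$I{\left(t \right)} = - \frac{165}{91} + 8 t$ ($I{\left(t \right)} = - 8 \left(\frac{165}{728} - t\right) = - \frac{165}{91} + 8 t$)
$\sqrt{I{\left(1666 \right)} + G{\left(-2084 \right)}} = \sqrt{\left(- \frac{165}{91} + 8 \cdot 1666\right) + 2 \left(-2084\right)} = \sqrt{\left(- \frac{165}{91} + 13328\right) - 4168} = \sqrt{\frac{1212683}{91} - 4168} = \sqrt{\frac{833395}{91}} = \frac{\sqrt{75838945}}{91}$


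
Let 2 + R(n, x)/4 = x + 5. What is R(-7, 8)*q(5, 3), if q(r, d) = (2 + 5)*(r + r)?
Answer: 3080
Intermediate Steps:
R(n, x) = 12 + 4*x (R(n, x) = -8 + 4*(x + 5) = -8 + 4*(5 + x) = -8 + (20 + 4*x) = 12 + 4*x)
q(r, d) = 14*r (q(r, d) = 7*(2*r) = 14*r)
R(-7, 8)*q(5, 3) = (12 + 4*8)*(14*5) = (12 + 32)*70 = 44*70 = 3080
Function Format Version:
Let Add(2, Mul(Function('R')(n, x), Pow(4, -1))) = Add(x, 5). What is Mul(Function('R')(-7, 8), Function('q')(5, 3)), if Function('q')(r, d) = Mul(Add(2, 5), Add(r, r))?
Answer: 3080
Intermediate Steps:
Function('R')(n, x) = Add(12, Mul(4, x)) (Function('R')(n, x) = Add(-8, Mul(4, Add(x, 5))) = Add(-8, Mul(4, Add(5, x))) = Add(-8, Add(20, Mul(4, x))) = Add(12, Mul(4, x)))
Function('q')(r, d) = Mul(14, r) (Function('q')(r, d) = Mul(7, Mul(2, r)) = Mul(14, r))
Mul(Function('R')(-7, 8), Function('q')(5, 3)) = Mul(Add(12, Mul(4, 8)), Mul(14, 5)) = Mul(Add(12, 32), 70) = Mul(44, 70) = 3080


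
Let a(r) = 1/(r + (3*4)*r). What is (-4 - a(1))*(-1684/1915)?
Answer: 89252/24895 ≈ 3.5851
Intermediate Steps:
a(r) = 1/(13*r) (a(r) = 1/(r + 12*r) = 1/(13*r))
(-4 - a(1))*(-1684/1915) = (-4 - 1/(13*1))*(-1684/1915) = (-4 - 1/13)*(-1684*1/1915) = (-4 - 1*1/13)*(-1684/1915) = (-4 - 1/13)*(-1684/1915) = -53/13*(-1684/1915) = 89252/24895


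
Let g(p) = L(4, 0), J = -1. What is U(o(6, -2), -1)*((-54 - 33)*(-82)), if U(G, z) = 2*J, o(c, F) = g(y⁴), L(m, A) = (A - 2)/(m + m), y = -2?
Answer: -14268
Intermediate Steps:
L(m, A) = (-2 + A)/(2*m) (L(m, A) = (-2 + A)/((2*m)) = (-2 + A)*(1/(2*m)) = (-2 + A)/(2*m))
g(p) = -¼ (g(p) = (½)*(-2 + 0)/4 = (½)*(¼)*(-2) = -¼)
o(c, F) = -¼
U(G, z) = -2 (U(G, z) = 2*(-1) = -2)
U(o(6, -2), -1)*((-54 - 33)*(-82)) = -2*(-54 - 33)*(-82) = -(-174)*(-82) = -2*7134 = -14268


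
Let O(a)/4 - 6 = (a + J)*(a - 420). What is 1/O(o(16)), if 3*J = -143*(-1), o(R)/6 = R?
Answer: -1/186168 ≈ -5.3715e-6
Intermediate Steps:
o(R) = 6*R
J = 143/3 (J = (-143*(-1))/3 = (⅓)*143 = 143/3 ≈ 47.667)
O(a) = 24 + 4*(-420 + a)*(143/3 + a) (O(a) = 24 + 4*((a + 143/3)*(a - 420)) = 24 + 4*((143/3 + a)*(-420 + a)) = 24 + 4*((-420 + a)*(143/3 + a)) = 24 + 4*(-420 + a)*(143/3 + a))
1/O(o(16)) = 1/(-80056 + 4*(6*16)² - 8936*16) = 1/(-80056 + 4*96² - 4468/3*96) = 1/(-80056 + 4*9216 - 142976) = 1/(-80056 + 36864 - 142976) = 1/(-186168) = -1/186168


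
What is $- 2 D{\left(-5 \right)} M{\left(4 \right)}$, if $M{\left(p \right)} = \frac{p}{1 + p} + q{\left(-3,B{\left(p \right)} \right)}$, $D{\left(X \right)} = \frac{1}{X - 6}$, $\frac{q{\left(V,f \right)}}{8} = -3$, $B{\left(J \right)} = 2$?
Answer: $- \frac{232}{55} \approx -4.2182$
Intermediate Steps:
$q{\left(V,f \right)} = -24$ ($q{\left(V,f \right)} = 8 \left(-3\right) = -24$)
$D{\left(X \right)} = \frac{1}{-6 + X}$
$M{\left(p \right)} = -24 + \frac{p}{1 + p}$ ($M{\left(p \right)} = \frac{p}{1 + p} - 24 = -24 + \frac{p}{1 + p}$)
$- 2 D{\left(-5 \right)} M{\left(4 \right)} = - \frac{2}{-6 - 5} \frac{-24 - 92}{1 + 4} = - \frac{2}{-11} \frac{-24 - 92}{5} = \left(-2\right) \left(- \frac{1}{11}\right) \frac{1}{5} \left(-116\right) = \frac{2}{11} \left(- \frac{116}{5}\right) = - \frac{232}{55}$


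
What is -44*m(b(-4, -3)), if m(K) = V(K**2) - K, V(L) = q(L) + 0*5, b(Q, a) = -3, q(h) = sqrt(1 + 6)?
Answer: -132 - 44*sqrt(7) ≈ -248.41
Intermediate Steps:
q(h) = sqrt(7)
V(L) = sqrt(7) (V(L) = sqrt(7) + 0*5 = sqrt(7) + 0 = sqrt(7))
m(K) = sqrt(7) - K
-44*m(b(-4, -3)) = -44*(sqrt(7) - 1*(-3)) = -44*(sqrt(7) + 3) = -44*(3 + sqrt(7)) = -132 - 44*sqrt(7)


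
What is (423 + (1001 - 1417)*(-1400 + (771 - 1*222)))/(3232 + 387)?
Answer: 354439/3619 ≈ 97.938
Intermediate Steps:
(423 + (1001 - 1417)*(-1400 + (771 - 1*222)))/(3232 + 387) = (423 - 416*(-1400 + (771 - 222)))/3619 = (423 - 416*(-1400 + 549))*(1/3619) = (423 - 416*(-851))*(1/3619) = (423 + 354016)*(1/3619) = 354439*(1/3619) = 354439/3619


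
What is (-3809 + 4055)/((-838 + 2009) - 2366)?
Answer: -246/1195 ≈ -0.20586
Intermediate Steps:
(-3809 + 4055)/((-838 + 2009) - 2366) = 246/(1171 - 2366) = 246/(-1195) = 246*(-1/1195) = -246/1195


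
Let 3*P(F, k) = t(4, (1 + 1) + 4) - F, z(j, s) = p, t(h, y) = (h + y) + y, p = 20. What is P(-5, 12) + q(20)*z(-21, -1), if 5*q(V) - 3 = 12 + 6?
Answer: 91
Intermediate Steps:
t(h, y) = h + 2*y
q(V) = 21/5 (q(V) = ⅗ + (12 + 6)/5 = ⅗ + (⅕)*18 = ⅗ + 18/5 = 21/5)
z(j, s) = 20
P(F, k) = 16/3 - F/3 (P(F, k) = ((4 + 2*((1 + 1) + 4)) - F)/3 = ((4 + 2*(2 + 4)) - F)/3 = ((4 + 2*6) - F)/3 = ((4 + 12) - F)/3 = (16 - F)/3 = 16/3 - F/3)
P(-5, 12) + q(20)*z(-21, -1) = (16/3 - ⅓*(-5)) + (21/5)*20 = (16/3 + 5/3) + 84 = 7 + 84 = 91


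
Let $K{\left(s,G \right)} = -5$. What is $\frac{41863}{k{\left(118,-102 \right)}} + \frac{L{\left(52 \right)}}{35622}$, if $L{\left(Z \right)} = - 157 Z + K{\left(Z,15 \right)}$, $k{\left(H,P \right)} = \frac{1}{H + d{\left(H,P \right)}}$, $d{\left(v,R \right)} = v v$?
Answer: $\frac{6980015078281}{11874} \approx 5.8784 \cdot 10^{8}$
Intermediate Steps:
$d{\left(v,R \right)} = v^{2}$
$k{\left(H,P \right)} = \frac{1}{H + H^{2}}$
$L{\left(Z \right)} = -5 - 157 Z$ ($L{\left(Z \right)} = - 157 Z - 5 = -5 - 157 Z$)
$\frac{41863}{k{\left(118,-102 \right)}} + \frac{L{\left(52 \right)}}{35622} = \frac{41863}{\frac{1}{118} \frac{1}{1 + 118}} + \frac{-5 - 8164}{35622} = \frac{41863}{\frac{1}{118} \cdot \frac{1}{119}} + \left(-5 - 8164\right) \frac{1}{35622} = \frac{41863}{\frac{1}{118} \cdot \frac{1}{119}} - \frac{2723}{11874} = 41863 \frac{1}{\frac{1}{14042}} - \frac{2723}{11874} = 41863 \cdot 14042 - \frac{2723}{11874} = 587840246 - \frac{2723}{11874} = \frac{6980015078281}{11874}$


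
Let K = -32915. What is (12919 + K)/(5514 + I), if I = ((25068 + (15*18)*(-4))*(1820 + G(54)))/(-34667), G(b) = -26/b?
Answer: -3119405994/663782525 ≈ -4.6994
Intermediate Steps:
I = -392819492/312003 (I = ((25068 + (15*18)*(-4))*(1820 - 26/54))/(-34667) = ((25068 + 270*(-4))*(1820 - 26*1/54))*(-1/34667) = ((25068 - 1080)*(1820 - 13/27))*(-1/34667) = (23988*(49127/27))*(-1/34667) = (392819492/9)*(-1/34667) = -392819492/312003 ≈ -1259.0)
(12919 + K)/(5514 + I) = (12919 - 32915)/(5514 - 392819492/312003) = -19996/1327565050/312003 = -19996*312003/1327565050 = -3119405994/663782525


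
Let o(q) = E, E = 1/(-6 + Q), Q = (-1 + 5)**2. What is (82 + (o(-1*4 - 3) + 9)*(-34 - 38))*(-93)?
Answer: 266538/5 ≈ 53308.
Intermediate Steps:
Q = 16 (Q = 4**2 = 16)
E = 1/10 (E = 1/(-6 + 16) = 1/10 ≈ 0.10000)
o(q) = 1/10
(82 + (o(-1*4 - 3) + 9)*(-34 - 38))*(-93) = (82 + (1/10 + 9)*(-34 - 38))*(-93) = (82 + (91/10)*(-72))*(-93) = (82 - 3276/5)*(-93) = -2866/5*(-93) = 266538/5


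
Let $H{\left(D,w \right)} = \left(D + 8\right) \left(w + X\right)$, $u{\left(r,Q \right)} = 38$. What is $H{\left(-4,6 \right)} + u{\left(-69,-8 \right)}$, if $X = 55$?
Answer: $282$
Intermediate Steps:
$H{\left(D,w \right)} = \left(8 + D\right) \left(55 + w\right)$ ($H{\left(D,w \right)} = \left(D + 8\right) \left(w + 55\right) = \left(8 + D\right) \left(55 + w\right)$)
$H{\left(-4,6 \right)} + u{\left(-69,-8 \right)} = \left(440 + 8 \cdot 6 + 55 \left(-4\right) - 24\right) + 38 = \left(440 + 48 - 220 - 24\right) + 38 = 244 + 38 = 282$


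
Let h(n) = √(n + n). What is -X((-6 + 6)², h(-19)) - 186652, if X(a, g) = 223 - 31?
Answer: -186844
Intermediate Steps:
h(n) = √2*√n (h(n) = √(2*n) = √2*√n)
X(a, g) = 192
-X((-6 + 6)², h(-19)) - 186652 = -1*192 - 186652 = -192 - 186652 = -186844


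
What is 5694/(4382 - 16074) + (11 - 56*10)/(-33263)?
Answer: -2472711/5255554 ≈ -0.47049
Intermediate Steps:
5694/(4382 - 16074) + (11 - 56*10)/(-33263) = 5694/(-11692) + (11 - 560)*(-1/33263) = 5694*(-1/11692) - 549*(-1/33263) = -2847/5846 + 549/33263 = -2472711/5255554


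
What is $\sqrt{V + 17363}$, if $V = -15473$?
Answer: $3 \sqrt{210} \approx 43.474$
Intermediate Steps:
$\sqrt{V + 17363} = \sqrt{-15473 + 17363} = \sqrt{1890} = 3 \sqrt{210}$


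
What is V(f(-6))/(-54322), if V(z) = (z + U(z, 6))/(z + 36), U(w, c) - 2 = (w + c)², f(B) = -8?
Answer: 1/760508 ≈ 1.3149e-6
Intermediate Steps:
U(w, c) = 2 + (c + w)² (U(w, c) = 2 + (w + c)² = 2 + (c + w)²)
V(z) = (2 + z + (6 + z)²)/(36 + z) (V(z) = (z + (2 + (6 + z)²))/(z + 36) = (2 + z + (6 + z)²)/(36 + z))
V(f(-6))/(-54322) = ((2 - 8 + (6 - 8)²)/(36 - 8))/(-54322) = ((2 - 8 + (-2)²)/28)*(-1/54322) = ((2 - 8 + 4)/28)*(-1/54322) = ((1/28)*(-2))*(-1/54322) = -1/14*(-1/54322) = 1/760508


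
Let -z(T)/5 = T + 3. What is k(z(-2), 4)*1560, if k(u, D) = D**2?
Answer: 24960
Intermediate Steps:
z(T) = -15 - 5*T (z(T) = -5*(T + 3) = -5*(3 + T) = -15 - 5*T)
k(z(-2), 4)*1560 = 4**2*1560 = 16*1560 = 24960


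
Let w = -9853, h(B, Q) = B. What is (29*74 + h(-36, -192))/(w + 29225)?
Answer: 1055/9686 ≈ 0.10892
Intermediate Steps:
(29*74 + h(-36, -192))/(w + 29225) = (29*74 - 36)/(-9853 + 29225) = (2146 - 36)/19372 = 2110*(1/19372) = 1055/9686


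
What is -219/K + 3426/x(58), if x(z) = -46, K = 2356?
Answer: -4040865/54188 ≈ -74.571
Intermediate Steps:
-219/K + 3426/x(58) = -219/2356 + 3426/(-46) = -219*1/2356 + 3426*(-1/46) = -219/2356 - 1713/23 = -4040865/54188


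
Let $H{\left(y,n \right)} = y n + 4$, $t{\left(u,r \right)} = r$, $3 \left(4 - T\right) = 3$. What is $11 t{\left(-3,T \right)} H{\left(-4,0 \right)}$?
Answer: $132$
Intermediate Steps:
$T = 3$ ($T = 4 - 1 = 3$)
$H{\left(y,n \right)} = 4 + n y$ ($H{\left(y,n \right)} = n y + 4 = 4 + n y$)
$11 t{\left(-3,T \right)} H{\left(-4,0 \right)} = 11 \cdot 3 \left(4 + 0 \left(-4\right)\right) = 33 \left(4 + 0\right) = 33 \cdot 4 = 132$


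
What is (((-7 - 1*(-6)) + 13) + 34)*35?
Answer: 1610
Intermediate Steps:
(((-7 - 1*(-6)) + 13) + 34)*35 = (((-7 + 6) + 13) + 34)*35 = ((-1 + 13) + 34)*35 = (12 + 34)*35 = 46*35 = 1610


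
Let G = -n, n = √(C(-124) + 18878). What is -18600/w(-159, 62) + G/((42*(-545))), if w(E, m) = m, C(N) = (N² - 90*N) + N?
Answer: -300 + √45290/22890 ≈ -299.99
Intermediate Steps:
C(N) = N² - 89*N
n = √45290 (n = √(-124*(-89 - 124) + 18878) = √(-124*(-213) + 18878) = √(26412 + 18878) = √45290 ≈ 212.81)
G = -√45290 ≈ -212.81
-18600/w(-159, 62) + G/((42*(-545))) = -18600/62 + (-√45290)/((42*(-545))) = -18600*1/62 - √45290/(-22890) = -300 - √45290*(-1/22890) = -300 + √45290/22890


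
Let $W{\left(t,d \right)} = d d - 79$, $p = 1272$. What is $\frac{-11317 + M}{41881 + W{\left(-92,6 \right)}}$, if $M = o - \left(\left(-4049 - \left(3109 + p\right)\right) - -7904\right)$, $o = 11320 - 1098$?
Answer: $- \frac{569}{41838} \approx -0.0136$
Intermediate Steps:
$W{\left(t,d \right)} = -79 + d^{2}$ ($W{\left(t,d \right)} = d^{2} - 79 = -79 + d^{2}$)
$o = 10222$ ($o = 11320 - 1098 = 10222$)
$M = 10748$ ($M = 10222 - \left(\left(-4049 - 4381\right) - -7904\right) = 10222 - \left(\left(-4049 - 4381\right) + 7904\right) = 10222 - \left(-8430 + 7904\right) = 10222 - -526 = 10222 + 526 = 10748$)
$\frac{-11317 + M}{41881 + W{\left(-92,6 \right)}} = \frac{-11317 + 10748}{41881 - \left(79 - 6^{2}\right)} = - \frac{569}{41881 + \left(-79 + 36\right)} = - \frac{569}{41881 - 43} = - \frac{569}{41838}$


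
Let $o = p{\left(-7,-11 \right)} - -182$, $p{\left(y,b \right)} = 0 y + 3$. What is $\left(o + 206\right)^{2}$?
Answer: $152881$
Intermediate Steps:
$p{\left(y,b \right)} = 3$ ($p{\left(y,b \right)} = 0 + 3 = 3$)
$o = 185$ ($o = 3 - -182 = 3 + 182 = 185$)
$\left(o + 206\right)^{2} = \left(185 + 206\right)^{2} = 391^{2} = 152881$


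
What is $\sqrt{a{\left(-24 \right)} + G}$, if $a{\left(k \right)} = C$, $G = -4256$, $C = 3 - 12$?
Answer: $i \sqrt{4265} \approx 65.307 i$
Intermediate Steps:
$C = -9$ ($C = 3 - 12 = -9$)
$a{\left(k \right)} = -9$
$\sqrt{a{\left(-24 \right)} + G} = \sqrt{-9 - 4256} = \sqrt{-4265} = i \sqrt{4265}$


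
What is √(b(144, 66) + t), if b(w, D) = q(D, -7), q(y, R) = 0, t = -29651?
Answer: I*√29651 ≈ 172.19*I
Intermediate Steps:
b(w, D) = 0
√(b(144, 66) + t) = √(0 - 29651) = √(-29651) = I*√29651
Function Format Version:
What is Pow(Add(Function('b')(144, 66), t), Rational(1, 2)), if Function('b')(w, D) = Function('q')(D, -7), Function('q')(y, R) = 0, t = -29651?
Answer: Mul(I, Pow(29651, Rational(1, 2))) ≈ Mul(172.19, I)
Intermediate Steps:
Function('b')(w, D) = 0
Pow(Add(Function('b')(144, 66), t), Rational(1, 2)) = Pow(Add(0, -29651), Rational(1, 2)) = Pow(-29651, Rational(1, 2)) = Mul(I, Pow(29651, Rational(1, 2)))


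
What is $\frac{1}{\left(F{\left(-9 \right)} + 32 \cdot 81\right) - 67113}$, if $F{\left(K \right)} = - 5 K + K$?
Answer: $- \frac{1}{64485} \approx -1.5507 \cdot 10^{-5}$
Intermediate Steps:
$F{\left(K \right)} = - 4 K$
$\frac{1}{\left(F{\left(-9 \right)} + 32 \cdot 81\right) - 67113} = \frac{1}{\left(\left(-4\right) \left(-9\right) + 32 \cdot 81\right) - 67113} = \frac{1}{\left(36 + 2592\right) - 67113} = \frac{1}{2628 - 67113} = \frac{1}{-64485} = - \frac{1}{64485}$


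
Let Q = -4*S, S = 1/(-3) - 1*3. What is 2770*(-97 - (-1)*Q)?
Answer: -695270/3 ≈ -2.3176e+5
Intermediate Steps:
S = -10/3 (S = -1/3 - 3 = -10/3 ≈ -3.3333)
Q = 40/3 (Q = -4*(-10/3) = 40/3 ≈ 13.333)
2770*(-97 - (-1)*Q) = 2770*(-97 - (-1)*40/3) = 2770*(-97 - 1*(-40/3)) = 2770*(-97 + 40/3) = 2770*(-251/3) = -695270/3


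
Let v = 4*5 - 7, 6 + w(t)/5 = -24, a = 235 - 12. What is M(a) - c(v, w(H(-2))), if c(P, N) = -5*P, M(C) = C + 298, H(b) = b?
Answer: 586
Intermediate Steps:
a = 223
w(t) = -150 (w(t) = -30 + 5*(-24) = -30 - 120 = -150)
M(C) = 298 + C
v = 13 (v = 20 - 7 = 13)
M(a) - c(v, w(H(-2))) = (298 + 223) - (-5)*13 = 521 - 1*(-65) = 521 + 65 = 586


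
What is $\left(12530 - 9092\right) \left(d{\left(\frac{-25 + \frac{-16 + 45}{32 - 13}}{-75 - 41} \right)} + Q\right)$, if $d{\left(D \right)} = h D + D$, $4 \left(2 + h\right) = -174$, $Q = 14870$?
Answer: $\frac{56303495127}{1102} \approx 5.1092 \cdot 10^{7}$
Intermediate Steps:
$h = - \frac{91}{2}$ ($h = -2 + \frac{1}{4} \left(-174\right) = -2 - \frac{87}{2} = - \frac{91}{2} \approx -45.5$)
$d{\left(D \right)} = - \frac{89 D}{2}$ ($d{\left(D \right)} = - \frac{91 D}{2} + D = - \frac{89 D}{2}$)
$\left(12530 - 9092\right) \left(d{\left(\frac{-25 + \frac{-16 + 45}{32 - 13}}{-75 - 41} \right)} + Q\right) = \left(12530 - 9092\right) \left(- \frac{89 \frac{-25 + \frac{-16 + 45}{32 - 13}}{-75 - 41}}{2} + 14870\right) = 3438 \left(- \frac{89 \frac{-25 + \frac{29}{19}}{-116}}{2} + 14870\right) = 3438 \left(- \frac{89 \left(-25 + 29 \cdot \frac{1}{19}\right) \left(- \frac{1}{116}\right)}{2} + 14870\right) = 3438 \left(- \frac{89 \left(-25 + \frac{29}{19}\right) \left(- \frac{1}{116}\right)}{2} + 14870\right) = 3438 \left(- \frac{89 \left(\left(- \frac{446}{19}\right) \left(- \frac{1}{116}\right)\right)}{2} + 14870\right) = 3438 \left(\left(- \frac{89}{2}\right) \frac{223}{1102} + 14870\right) = 3438 \left(- \frac{19847}{2204} + 14870\right) = 3438 \cdot \frac{32753633}{2204} = \frac{56303495127}{1102}$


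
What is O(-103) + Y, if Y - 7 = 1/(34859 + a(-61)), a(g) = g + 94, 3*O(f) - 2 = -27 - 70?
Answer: -2582005/104676 ≈ -24.667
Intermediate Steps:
O(f) = -95/3 (O(f) = ⅔ + (-27 - 70)/3 = ⅔ + (⅓)*(-97) = ⅔ - 97/3 = -95/3)
a(g) = 94 + g
Y = 244245/34892 (Y = 7 + 1/(34859 + (94 - 61)) = 7 + 1/(34859 + 33) = 7 + 1/34892 = 244245/34892 ≈ 7.0000)
O(-103) + Y = -95/3 + 244245/34892 = -2582005/104676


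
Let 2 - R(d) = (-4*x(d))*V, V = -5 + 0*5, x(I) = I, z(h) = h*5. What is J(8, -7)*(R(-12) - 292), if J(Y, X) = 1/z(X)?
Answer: 10/7 ≈ 1.4286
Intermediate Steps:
z(h) = 5*h
V = -5 (V = -5 + 0 = -5)
J(Y, X) = 1/(5*X)
R(d) = 2 - 20*d (R(d) = 2 - (-4*d)*(-5) = 2 - 20*d)
J(8, -7)*(R(-12) - 292) = ((1/5)/(-7))*((2 - 20*(-12)) - 292) = ((1/5)*(-1/7))*((2 + 240) - 292) = -(242 - 292)/35 = -1/35*(-50) = 10/7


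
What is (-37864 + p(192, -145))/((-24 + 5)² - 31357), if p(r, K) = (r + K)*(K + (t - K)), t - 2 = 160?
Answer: 15125/15498 ≈ 0.97593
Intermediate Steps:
t = 162 (t = 2 + 160 = 162)
p(r, K) = 162*K + 162*r (p(r, K) = (r + K)*(K + (162 - K)) = (K + r)*162 = 162*K + 162*r)
(-37864 + p(192, -145))/((-24 + 5)² - 31357) = (-37864 + (162*(-145) + 162*192))/((-24 + 5)² - 31357) = (-37864 + (-23490 + 31104))/((-19)² - 31357) = (-37864 + 7614)/(361 - 31357) = -30250/(-30996) = -30250*(-1/30996) = 15125/15498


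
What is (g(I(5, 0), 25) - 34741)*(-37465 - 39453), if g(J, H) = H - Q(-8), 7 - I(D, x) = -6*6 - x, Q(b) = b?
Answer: 2669669944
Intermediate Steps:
I(D, x) = 43 + x (I(D, x) = 7 - (-6*6 - x) = 7 - (-36 - x) = 7 + (36 + x) = 43 + x)
g(J, H) = 8 + H (g(J, H) = H - 1*(-8) = H + 8 = 8 + H)
(g(I(5, 0), 25) - 34741)*(-37465 - 39453) = ((8 + 25) - 34741)*(-37465 - 39453) = (33 - 34741)*(-76918) = -34708*(-76918) = 2669669944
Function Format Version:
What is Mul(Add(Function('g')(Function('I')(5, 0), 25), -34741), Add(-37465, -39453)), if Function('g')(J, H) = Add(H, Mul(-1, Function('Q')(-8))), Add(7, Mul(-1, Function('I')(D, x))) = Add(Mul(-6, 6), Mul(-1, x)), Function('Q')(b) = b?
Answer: 2669669944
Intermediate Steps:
Function('I')(D, x) = Add(43, x) (Function('I')(D, x) = Add(7, Mul(-1, Add(Mul(-6, 6), Mul(-1, x)))) = Add(7, Mul(-1, Add(-36, Mul(-1, x)))) = Add(7, Add(36, x)) = Add(43, x))
Function('g')(J, H) = Add(8, H) (Function('g')(J, H) = Add(H, Mul(-1, -8)) = Add(H, 8) = Add(8, H))
Mul(Add(Function('g')(Function('I')(5, 0), 25), -34741), Add(-37465, -39453)) = Mul(Add(Add(8, 25), -34741), Add(-37465, -39453)) = Mul(Add(33, -34741), -76918) = Mul(-34708, -76918) = 2669669944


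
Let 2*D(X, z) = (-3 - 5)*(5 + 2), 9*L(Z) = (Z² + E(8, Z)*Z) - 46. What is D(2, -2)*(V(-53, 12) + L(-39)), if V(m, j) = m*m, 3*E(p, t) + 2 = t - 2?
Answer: -84980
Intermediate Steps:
E(p, t) = -4/3 + t/3 (E(p, t) = -⅔ + (t - 2)/3 = -⅔ + (-2 + t)/3 = -⅔ + (-⅔ + t/3) = -4/3 + t/3)
V(m, j) = m²
L(Z) = -46/9 + Z²/9 + Z*(-4/3 + Z/3)/9 (L(Z) = ((Z² + (-4/3 + Z/3)*Z) - 46)/9 = ((Z² + Z*(-4/3 + Z/3)) - 46)/9 = (-46 + Z² + Z*(-4/3 + Z/3))/9 = -46/9 + Z²/9 + Z*(-4/3 + Z/3)/9)
D(X, z) = -28 (D(X, z) = ((-3 - 5)*(5 + 2))/2 = (-8*7)/2 = (½)*(-56) = -28)
D(2, -2)*(V(-53, 12) + L(-39)) = -28*((-53)² + (-46/9 - 4/27*(-39) + (4/27)*(-39)²)) = -28*(2809 + (-46/9 + 52/9 + (4/27)*1521)) = -28*(2809 + (-46/9 + 52/9 + 676/3)) = -28*(2809 + 226) = -28*3035 = -84980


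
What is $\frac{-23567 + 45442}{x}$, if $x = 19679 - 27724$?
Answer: $- \frac{4375}{1609} \approx -2.7191$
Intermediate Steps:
$x = -8045$
$\frac{-23567 + 45442}{x} = \frac{-23567 + 45442}{-8045} = 21875 \left(- \frac{1}{8045}\right) = - \frac{4375}{1609}$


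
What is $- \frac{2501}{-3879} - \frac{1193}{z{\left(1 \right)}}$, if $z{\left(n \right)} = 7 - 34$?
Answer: $\frac{521686}{11637} \approx 44.83$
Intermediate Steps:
$z{\left(n \right)} = -27$ ($z{\left(n \right)} = 7 - 34 = -27$)
$- \frac{2501}{-3879} - \frac{1193}{z{\left(1 \right)}} = - \frac{2501}{-3879} - \frac{1193}{-27} = \left(-2501\right) \left(- \frac{1}{3879}\right) - - \frac{1193}{27} = \frac{2501}{3879} + \frac{1193}{27} = \frac{521686}{11637}$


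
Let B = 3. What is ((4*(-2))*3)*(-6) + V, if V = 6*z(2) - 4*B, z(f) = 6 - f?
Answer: 156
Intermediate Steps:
V = 12 (V = 6*(6 - 1*2) - 4*3 = 6*(6 - 2) - 12 = 6*4 - 12 = 24 - 12 = 12)
((4*(-2))*3)*(-6) + V = ((4*(-2))*3)*(-6) + 12 = -8*3*(-6) + 12 = -24*(-6) + 12 = 144 + 12 = 156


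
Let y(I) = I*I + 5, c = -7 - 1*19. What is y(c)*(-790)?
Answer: -537990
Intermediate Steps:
c = -26 (c = -7 - 19 = -26)
y(I) = 5 + I**2 (y(I) = I**2 + 5 = 5 + I**2)
y(c)*(-790) = (5 + (-26)**2)*(-790) = (5 + 676)*(-790) = 681*(-790) = -537990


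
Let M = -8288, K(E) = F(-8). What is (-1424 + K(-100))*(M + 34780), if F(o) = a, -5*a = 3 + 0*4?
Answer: -188702516/5 ≈ -3.7740e+7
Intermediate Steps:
a = -⅗ (a = -(3 + 0*4)/5 = -(3 + 0)/5 = -⅕*3 = -⅗ ≈ -0.60000)
F(o) = -⅗
K(E) = -⅗
(-1424 + K(-100))*(M + 34780) = (-1424 - ⅗)*(-8288 + 34780) = -7123/5*26492 = -188702516/5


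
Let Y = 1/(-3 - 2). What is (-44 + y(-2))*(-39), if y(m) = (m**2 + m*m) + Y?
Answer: 7059/5 ≈ 1411.8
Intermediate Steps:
Y = -1/5 (Y = 1/(-5) = -1/5 ≈ -0.20000)
y(m) = -1/5 + 2*m**2 (y(m) = (m**2 + m*m) - 1/5 = (m**2 + m**2) - 1/5 = 2*m**2 - 1/5 = -1/5 + 2*m**2)
(-44 + y(-2))*(-39) = (-44 + (-1/5 + 2*(-2)**2))*(-39) = (-44 + (-1/5 + 2*4))*(-39) = (-44 + (-1/5 + 8))*(-39) = (-44 + 39/5)*(-39) = -181/5*(-39) = 7059/5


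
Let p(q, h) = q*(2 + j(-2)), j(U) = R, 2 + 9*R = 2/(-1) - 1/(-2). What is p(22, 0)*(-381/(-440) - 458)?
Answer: -5833031/360 ≈ -16203.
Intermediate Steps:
R = -7/18 (R = -2/9 + (2/(-1) - 1/(-2))/9 = -2/9 + (2*(-1) - 1*(-½))/9 = -2/9 + (-2 + ½)/9 = -2/9 + (⅑)*(-3/2) = -2/9 - ⅙ = -7/18 ≈ -0.38889)
j(U) = -7/18
p(q, h) = 29*q/18 (p(q, h) = q*(2 - 7/18) = q*(29/18) = 29*q/18)
p(22, 0)*(-381/(-440) - 458) = ((29/18)*22)*(-381/(-440) - 458) = 319*(-381*(-1/440) - 458)/9 = 319*(381/440 - 458)/9 = (319/9)*(-201139/440) = -5833031/360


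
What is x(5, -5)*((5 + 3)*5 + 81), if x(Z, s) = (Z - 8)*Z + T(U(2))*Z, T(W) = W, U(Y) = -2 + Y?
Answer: -1815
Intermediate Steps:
x(Z, s) = Z*(-8 + Z) (x(Z, s) = (Z - 8)*Z + (-2 + 2)*Z = (-8 + Z)*Z + 0*Z = Z*(-8 + Z) + 0 = Z*(-8 + Z))
x(5, -5)*((5 + 3)*5 + 81) = (5*(-8 + 5))*((5 + 3)*5 + 81) = (5*(-3))*(8*5 + 81) = -15*(40 + 81) = -15*121 = -1815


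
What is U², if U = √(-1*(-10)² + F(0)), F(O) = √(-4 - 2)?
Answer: -100 + I*√6 ≈ -100.0 + 2.4495*I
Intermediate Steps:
F(O) = I*√6 (F(O) = √(-6) = I*√6)
U = √(-100 + I*√6) (U = √(-1*(-10)² + I*√6) = √(-1*100 + I*√6) = √(-100 + I*√6) ≈ 0.1225 + 10.001*I)
U² = (√(-100 + I*√6))² = -100 + I*√6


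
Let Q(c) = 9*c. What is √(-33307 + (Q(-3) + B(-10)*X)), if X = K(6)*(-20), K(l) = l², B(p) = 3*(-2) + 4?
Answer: I*√31894 ≈ 178.59*I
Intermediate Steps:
B(p) = -2 (B(p) = -6 + 4 = -2)
X = -720 (X = 6²*(-20) = 36*(-20) = -720)
√(-33307 + (Q(-3) + B(-10)*X)) = √(-33307 + (9*(-3) - 2*(-720))) = √(-33307 + (-27 + 1440)) = √(-33307 + 1413) = √(-31894) = I*√31894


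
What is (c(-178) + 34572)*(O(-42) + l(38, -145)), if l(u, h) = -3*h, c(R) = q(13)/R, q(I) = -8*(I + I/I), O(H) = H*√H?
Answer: 1338479340/89 - 129232488*I*√42/89 ≈ 1.5039e+7 - 9.4104e+6*I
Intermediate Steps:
O(H) = H^(3/2)
q(I) = -8 - 8*I (q(I) = -8*(I + 1) = -8*(1 + I) = -8 - 8*I)
c(R) = -112/R (c(R) = (-8 - 8*13)/R = (-8 - 104)/R = -112/R)
(c(-178) + 34572)*(O(-42) + l(38, -145)) = (-112/(-178) + 34572)*((-42)^(3/2) - 3*(-145)) = (-112*(-1/178) + 34572)*(-42*I*√42 + 435) = (56/89 + 34572)*(435 - 42*I*√42) = 3076964*(435 - 42*I*√42)/89 = 1338479340/89 - 129232488*I*√42/89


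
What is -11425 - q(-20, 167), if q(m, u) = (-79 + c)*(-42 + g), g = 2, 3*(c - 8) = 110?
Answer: -38395/3 ≈ -12798.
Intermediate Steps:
c = 134/3 (c = 8 + (1/3)*110 = 8 + 110/3 = 134/3 ≈ 44.667)
q(m, u) = 4120/3 (q(m, u) = (-79 + 134/3)*(-42 + 2) = -103/3*(-40) = 4120/3)
-11425 - q(-20, 167) = -11425 - 1*4120/3 = -11425 - 4120/3 = -38395/3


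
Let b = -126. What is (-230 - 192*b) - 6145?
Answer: 17817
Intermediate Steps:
(-230 - 192*b) - 6145 = (-230 - 192*(-126)) - 6145 = (-230 + 24192) - 6145 = 23962 - 6145 = 17817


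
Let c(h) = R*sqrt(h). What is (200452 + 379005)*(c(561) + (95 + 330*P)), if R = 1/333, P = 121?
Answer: 23192766425 + 15661*sqrt(561)/9 ≈ 2.3193e+10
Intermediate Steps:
R = 1/333 ≈ 0.0030030
c(h) = sqrt(h)/333
(200452 + 379005)*(c(561) + (95 + 330*P)) = (200452 + 379005)*(sqrt(561)/333 + (95 + 330*121)) = 579457*(sqrt(561)/333 + (95 + 39930)) = 579457*(sqrt(561)/333 + 40025) = 579457*(40025 + sqrt(561)/333) = 23192766425 + 15661*sqrt(561)/9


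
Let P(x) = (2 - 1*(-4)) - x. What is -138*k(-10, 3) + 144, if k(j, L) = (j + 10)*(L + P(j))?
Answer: 144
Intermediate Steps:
P(x) = 6 - x (P(x) = (2 + 4) - x = 6 - x)
k(j, L) = (10 + j)*(6 + L - j) (k(j, L) = (j + 10)*(L + (6 - j)) = (10 + j)*(6 + L - j))
-138*k(-10, 3) + 144 = -138*(60 - 1*(-10)² - 4*(-10) + 10*3 + 3*(-10)) + 144 = -138*(60 - 1*100 + 40 + 30 - 30) + 144 = -138*(60 - 100 + 40 + 30 - 30) + 144 = -138*0 + 144 = 0 + 144 = 144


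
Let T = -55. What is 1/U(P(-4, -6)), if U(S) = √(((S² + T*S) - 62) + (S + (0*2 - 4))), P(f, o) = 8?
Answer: -I*√434/434 ≈ -0.048002*I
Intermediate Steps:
U(S) = √(-66 + S² - 54*S) (U(S) = √(((S² - 55*S) - 62) + (S + (0*2 - 4))) = √((-62 + S² - 55*S) + (S + (0 - 4))) = √((-62 + S² - 55*S) + (S - 4)) = √((-62 + S² - 55*S) + (-4 + S)) = √(-66 + S² - 54*S))
1/U(P(-4, -6)) = 1/(√(-66 + 8² - 54*8)) = 1/(√(-66 + 64 - 432)) = 1/(√(-434)) = 1/(I*√434) = -I*√434/434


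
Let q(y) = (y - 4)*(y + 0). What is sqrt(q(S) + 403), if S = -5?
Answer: 8*sqrt(7) ≈ 21.166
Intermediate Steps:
q(y) = y*(-4 + y) (q(y) = (-4 + y)*y = y*(-4 + y))
sqrt(q(S) + 403) = sqrt(-5*(-4 - 5) + 403) = sqrt(-5*(-9) + 403) = sqrt(45 + 403) = sqrt(448) = 8*sqrt(7)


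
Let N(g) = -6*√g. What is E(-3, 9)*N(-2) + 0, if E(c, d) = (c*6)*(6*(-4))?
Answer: -2592*I*√2 ≈ -3665.6*I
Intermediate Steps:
E(c, d) = -144*c (E(c, d) = (6*c)*(-24) = -144*c)
E(-3, 9)*N(-2) + 0 = (-144*(-3))*(-6*I*√2) + 0 = 432*(-6*I*√2) + 0 = -2592*I*√2 + 0 = -2592*I*√2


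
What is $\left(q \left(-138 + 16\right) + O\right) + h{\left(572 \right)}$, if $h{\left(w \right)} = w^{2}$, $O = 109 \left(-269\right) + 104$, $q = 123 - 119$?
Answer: $297479$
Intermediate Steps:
$q = 4$
$O = -29217$ ($O = -29321 + 104 = -29217$)
$\left(q \left(-138 + 16\right) + O\right) + h{\left(572 \right)} = \left(4 \left(-138 + 16\right) - 29217\right) + 572^{2} = \left(4 \left(-122\right) - 29217\right) + 327184 = \left(-488 - 29217\right) + 327184 = -29705 + 327184 = 297479$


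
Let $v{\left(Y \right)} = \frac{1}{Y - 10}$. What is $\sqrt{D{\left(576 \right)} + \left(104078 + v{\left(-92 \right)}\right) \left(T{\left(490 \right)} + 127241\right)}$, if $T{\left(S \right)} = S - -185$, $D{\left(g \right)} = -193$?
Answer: $\frac{\sqrt{34627737242397}}{51} \approx 1.1538 \cdot 10^{5}$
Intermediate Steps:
$T{\left(S \right)} = 185 + S$ ($T{\left(S \right)} = S + 185 = 185 + S$)
$v{\left(Y \right)} = \frac{1}{-10 + Y}$
$\sqrt{D{\left(576 \right)} + \left(104078 + v{\left(-92 \right)}\right) \left(T{\left(490 \right)} + 127241\right)} = \sqrt{-193 + \left(104078 + \frac{1}{-10 - 92}\right) \left(\left(185 + 490\right) + 127241\right)} = \sqrt{-193 + \left(104078 + \frac{1}{-102}\right) \left(675 + 127241\right)} = \sqrt{-193 + \left(104078 - \frac{1}{102}\right) 127916} = \sqrt{-193 + \frac{10615955}{102} \cdot 127916} = \sqrt{-193 + \frac{678975249890}{51}} = \sqrt{\frac{678975240047}{51}} = \frac{\sqrt{34627737242397}}{51}$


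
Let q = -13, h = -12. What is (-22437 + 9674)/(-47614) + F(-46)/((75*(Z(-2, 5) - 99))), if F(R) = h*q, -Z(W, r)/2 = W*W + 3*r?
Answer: 41237347/163077950 ≈ 0.25287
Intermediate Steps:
Z(W, r) = -6*r - 2*W² (Z(W, r) = -2*(W*W + 3*r) = -2*(W² + 3*r) = -6*r - 2*W²)
F(R) = 156 (F(R) = -12*(-13) = 156)
(-22437 + 9674)/(-47614) + F(-46)/((75*(Z(-2, 5) - 99))) = (-22437 + 9674)/(-47614) + 156/((75*((-6*5 - 2*(-2)²) - 99))) = -12763*(-1/47614) + 156/((75*((-30 - 2*4) - 99))) = 12763/47614 + 156/((75*((-30 - 8) - 99))) = 12763/47614 + 156/((75*(-38 - 99))) = 12763/47614 + 156/((75*(-137))) = 12763/47614 + 156/(-10275) = 12763/47614 + 156*(-1/10275) = 12763/47614 - 52/3425 = 41237347/163077950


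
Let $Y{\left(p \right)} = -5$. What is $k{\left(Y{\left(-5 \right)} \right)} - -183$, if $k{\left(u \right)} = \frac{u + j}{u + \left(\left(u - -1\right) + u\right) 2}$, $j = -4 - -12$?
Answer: $\frac{4206}{23} \approx 182.87$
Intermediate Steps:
$j = 8$ ($j = -4 + 12 = 8$)
$k{\left(u \right)} = \frac{8 + u}{2 + 5 u}$ ($k{\left(u \right)} = \frac{u + 8}{u + \left(\left(u - -1\right) + u\right) 2} = \frac{8 + u}{u + \left(\left(u + 1\right) + u\right) 2} = \frac{8 + u}{u + \left(\left(1 + u\right) + u\right) 2} = \frac{8 + u}{u + \left(1 + 2 u\right) 2} = \frac{8 + u}{u + \left(2 + 4 u\right)} = \frac{8 + u}{2 + 5 u}$)
$k{\left(Y{\left(-5 \right)} \right)} - -183 = \frac{8 - 5}{2 + 5 \left(-5\right)} - -183 = \frac{1}{2 - 25} \cdot 3 + 183 = \frac{1}{-23} \cdot 3 + 183 = \left(- \frac{1}{23}\right) 3 + 183 = - \frac{3}{23} + 183 = \frac{4206}{23}$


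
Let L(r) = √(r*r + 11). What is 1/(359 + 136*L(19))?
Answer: -359/6751631 + 272*√93/6751631 ≈ 0.00033534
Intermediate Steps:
L(r) = √(11 + r²) (L(r) = √(r² + 11) = √(11 + r²))
1/(359 + 136*L(19)) = 1/(359 + 136*√(11 + 19²)) = 1/(359 + 136*√(11 + 361)) = 1/(359 + 136*√372) = 1/(359 + 136*(2*√93)) = 1/(359 + 272*√93)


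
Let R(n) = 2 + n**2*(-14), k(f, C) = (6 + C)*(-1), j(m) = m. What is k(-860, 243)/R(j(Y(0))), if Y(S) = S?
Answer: -249/2 ≈ -124.50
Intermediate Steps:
k(f, C) = -6 - C
R(n) = 2 - 14*n**2
k(-860, 243)/R(j(Y(0))) = (-6 - 1*243)/(2 - 14*0**2) = (-6 - 243)/(2 - 14*0) = -249/(2 + 0) = -249/2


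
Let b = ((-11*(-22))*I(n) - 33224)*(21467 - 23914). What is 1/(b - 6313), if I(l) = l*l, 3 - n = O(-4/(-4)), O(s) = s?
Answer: 1/78924119 ≈ 1.2670e-8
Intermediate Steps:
n = 2 (n = 3 - (-4)/(-4) = 3 - (-4)*(-1)/4 = 3 - 1*1 = 3 - 1 = 2)
I(l) = l²
b = 78930432 (b = (-11*(-22)*2² - 33224)*(21467 - 23914) = (242*4 - 33224)*(-2447) = (968 - 33224)*(-2447) = -32256*(-2447) = 78930432)
1/(b - 6313) = 1/(78930432 - 6313) = 1/78924119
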